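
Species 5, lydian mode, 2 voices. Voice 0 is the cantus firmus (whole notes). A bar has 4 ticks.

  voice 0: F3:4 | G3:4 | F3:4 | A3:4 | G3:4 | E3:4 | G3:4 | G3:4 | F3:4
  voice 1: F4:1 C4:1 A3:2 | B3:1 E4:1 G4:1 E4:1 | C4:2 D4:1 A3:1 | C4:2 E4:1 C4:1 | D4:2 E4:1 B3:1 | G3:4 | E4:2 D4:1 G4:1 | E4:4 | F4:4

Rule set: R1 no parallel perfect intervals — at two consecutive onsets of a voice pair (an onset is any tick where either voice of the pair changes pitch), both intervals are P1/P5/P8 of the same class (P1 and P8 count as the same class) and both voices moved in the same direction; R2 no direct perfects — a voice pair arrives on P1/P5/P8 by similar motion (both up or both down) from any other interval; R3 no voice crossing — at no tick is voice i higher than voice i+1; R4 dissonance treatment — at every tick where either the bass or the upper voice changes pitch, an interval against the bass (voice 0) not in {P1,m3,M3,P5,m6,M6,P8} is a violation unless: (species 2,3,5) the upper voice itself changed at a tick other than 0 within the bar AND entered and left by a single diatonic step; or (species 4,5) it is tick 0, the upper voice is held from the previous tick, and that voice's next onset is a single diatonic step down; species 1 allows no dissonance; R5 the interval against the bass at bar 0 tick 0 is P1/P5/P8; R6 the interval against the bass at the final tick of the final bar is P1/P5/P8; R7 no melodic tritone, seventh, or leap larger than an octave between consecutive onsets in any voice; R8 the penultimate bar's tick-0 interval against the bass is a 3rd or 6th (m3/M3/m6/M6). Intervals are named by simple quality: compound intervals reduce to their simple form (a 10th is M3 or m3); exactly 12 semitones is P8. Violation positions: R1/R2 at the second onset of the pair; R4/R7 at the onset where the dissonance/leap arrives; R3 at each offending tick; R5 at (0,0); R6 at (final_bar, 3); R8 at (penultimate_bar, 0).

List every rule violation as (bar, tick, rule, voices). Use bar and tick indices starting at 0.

(2, 0, R2, (0, 1))

bar 0: v0=F3 v1=F4 downbeat P8
bar 1: v0=G3 v1=B3 downbeat M3
bar 2: v0=F3 v1=C4 downbeat P5
bar 3: v0=A3 v1=C4 downbeat m3
bar 4: v0=G3 v1=D4 downbeat P5
bar 5: v0=E3 v1=G3 downbeat m3
bar 6: v0=G3 v1=E4 downbeat M6
bar 7: v0=G3 v1=E4 downbeat M6
bar 8: v0=F3 v1=F4 downbeat P8
  -> R2 @ bar 2 tick 0 v(0, 1): G3/E4 M6 -> F3/C4 P5 similar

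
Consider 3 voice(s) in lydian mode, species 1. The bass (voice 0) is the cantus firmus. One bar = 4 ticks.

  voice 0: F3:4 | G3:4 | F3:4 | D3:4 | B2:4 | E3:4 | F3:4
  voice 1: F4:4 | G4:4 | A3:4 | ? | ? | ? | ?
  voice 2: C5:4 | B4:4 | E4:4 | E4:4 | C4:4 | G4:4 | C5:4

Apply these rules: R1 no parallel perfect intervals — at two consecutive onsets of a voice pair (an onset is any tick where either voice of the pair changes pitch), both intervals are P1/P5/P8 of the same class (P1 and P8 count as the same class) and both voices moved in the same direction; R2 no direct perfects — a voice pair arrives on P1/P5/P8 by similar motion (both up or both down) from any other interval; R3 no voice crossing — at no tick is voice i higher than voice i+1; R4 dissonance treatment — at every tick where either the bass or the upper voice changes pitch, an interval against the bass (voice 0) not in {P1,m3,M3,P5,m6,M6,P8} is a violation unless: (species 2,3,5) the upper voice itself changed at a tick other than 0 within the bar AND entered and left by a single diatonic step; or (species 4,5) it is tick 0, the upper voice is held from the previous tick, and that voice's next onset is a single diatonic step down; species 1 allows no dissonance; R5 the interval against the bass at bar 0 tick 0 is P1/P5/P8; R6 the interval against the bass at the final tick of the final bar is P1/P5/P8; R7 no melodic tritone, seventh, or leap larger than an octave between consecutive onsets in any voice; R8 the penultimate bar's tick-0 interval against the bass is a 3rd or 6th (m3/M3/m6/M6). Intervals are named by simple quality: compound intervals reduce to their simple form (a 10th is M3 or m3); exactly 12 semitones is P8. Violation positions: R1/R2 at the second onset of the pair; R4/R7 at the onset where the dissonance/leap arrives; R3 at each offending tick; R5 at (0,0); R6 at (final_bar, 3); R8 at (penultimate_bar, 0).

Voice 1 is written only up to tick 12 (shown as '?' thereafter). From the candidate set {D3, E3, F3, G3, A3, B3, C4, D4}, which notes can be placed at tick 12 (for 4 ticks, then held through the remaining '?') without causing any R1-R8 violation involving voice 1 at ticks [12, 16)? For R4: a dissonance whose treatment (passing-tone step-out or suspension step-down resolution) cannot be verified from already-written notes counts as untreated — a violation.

D3: violates R2
E3: violates R4
F3: legal
G3: violates R4
A3: legal
B3: legal
C4: violates R4
D4: legal

{A3, B3, D4, F3}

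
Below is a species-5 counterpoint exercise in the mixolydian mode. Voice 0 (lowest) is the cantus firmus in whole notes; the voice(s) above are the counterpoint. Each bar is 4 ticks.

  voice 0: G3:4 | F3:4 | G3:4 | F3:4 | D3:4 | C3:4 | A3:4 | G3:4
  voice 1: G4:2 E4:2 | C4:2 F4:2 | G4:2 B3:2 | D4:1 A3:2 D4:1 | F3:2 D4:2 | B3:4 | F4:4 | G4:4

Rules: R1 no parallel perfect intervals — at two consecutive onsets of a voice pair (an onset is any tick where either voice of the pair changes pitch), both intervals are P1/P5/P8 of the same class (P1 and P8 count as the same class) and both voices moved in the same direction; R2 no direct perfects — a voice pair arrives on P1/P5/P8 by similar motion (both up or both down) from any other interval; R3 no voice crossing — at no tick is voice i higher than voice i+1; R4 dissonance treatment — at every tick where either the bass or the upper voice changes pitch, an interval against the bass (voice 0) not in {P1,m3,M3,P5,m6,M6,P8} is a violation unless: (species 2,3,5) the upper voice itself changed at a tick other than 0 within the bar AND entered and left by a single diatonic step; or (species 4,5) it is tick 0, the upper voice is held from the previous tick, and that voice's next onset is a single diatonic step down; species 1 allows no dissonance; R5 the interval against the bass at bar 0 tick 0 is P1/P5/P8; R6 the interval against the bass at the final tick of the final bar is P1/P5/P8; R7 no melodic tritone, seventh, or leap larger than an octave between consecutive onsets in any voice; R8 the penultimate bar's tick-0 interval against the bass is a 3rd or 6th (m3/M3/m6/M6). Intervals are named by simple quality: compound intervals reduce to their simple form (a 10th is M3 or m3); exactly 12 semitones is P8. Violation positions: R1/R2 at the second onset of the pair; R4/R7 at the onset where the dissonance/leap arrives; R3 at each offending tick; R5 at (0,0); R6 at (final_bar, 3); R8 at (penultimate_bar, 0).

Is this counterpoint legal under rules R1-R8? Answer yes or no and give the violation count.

No (4 violations)

bar 0: v0=G3 v1=G4 (P8)
bar 1: v0=F3 v1=C4 (P5)
bar 2: v0=G3 v1=G4 (P8)
bar 3: v0=F3 v1=D4 (M6)
bar 4: v0=D3 v1=F3 (m3)
bar 5: v0=C3 v1=B3 (M7)
bar 6: v0=A3 v1=F4 (m6)
bar 7: v0=G3 v1=G4 (P8)
  R2 @ bar1.0: G3/E4 M6 -> F3/C4 P5 similar
  R1 @ bar2.0: F3/F4 P8 -> G3/G4 P8 similar
  R4 @ bar5.0: C3/B3 M7 untreated
  R7 @ bar6.0: B3->F4 leap 6st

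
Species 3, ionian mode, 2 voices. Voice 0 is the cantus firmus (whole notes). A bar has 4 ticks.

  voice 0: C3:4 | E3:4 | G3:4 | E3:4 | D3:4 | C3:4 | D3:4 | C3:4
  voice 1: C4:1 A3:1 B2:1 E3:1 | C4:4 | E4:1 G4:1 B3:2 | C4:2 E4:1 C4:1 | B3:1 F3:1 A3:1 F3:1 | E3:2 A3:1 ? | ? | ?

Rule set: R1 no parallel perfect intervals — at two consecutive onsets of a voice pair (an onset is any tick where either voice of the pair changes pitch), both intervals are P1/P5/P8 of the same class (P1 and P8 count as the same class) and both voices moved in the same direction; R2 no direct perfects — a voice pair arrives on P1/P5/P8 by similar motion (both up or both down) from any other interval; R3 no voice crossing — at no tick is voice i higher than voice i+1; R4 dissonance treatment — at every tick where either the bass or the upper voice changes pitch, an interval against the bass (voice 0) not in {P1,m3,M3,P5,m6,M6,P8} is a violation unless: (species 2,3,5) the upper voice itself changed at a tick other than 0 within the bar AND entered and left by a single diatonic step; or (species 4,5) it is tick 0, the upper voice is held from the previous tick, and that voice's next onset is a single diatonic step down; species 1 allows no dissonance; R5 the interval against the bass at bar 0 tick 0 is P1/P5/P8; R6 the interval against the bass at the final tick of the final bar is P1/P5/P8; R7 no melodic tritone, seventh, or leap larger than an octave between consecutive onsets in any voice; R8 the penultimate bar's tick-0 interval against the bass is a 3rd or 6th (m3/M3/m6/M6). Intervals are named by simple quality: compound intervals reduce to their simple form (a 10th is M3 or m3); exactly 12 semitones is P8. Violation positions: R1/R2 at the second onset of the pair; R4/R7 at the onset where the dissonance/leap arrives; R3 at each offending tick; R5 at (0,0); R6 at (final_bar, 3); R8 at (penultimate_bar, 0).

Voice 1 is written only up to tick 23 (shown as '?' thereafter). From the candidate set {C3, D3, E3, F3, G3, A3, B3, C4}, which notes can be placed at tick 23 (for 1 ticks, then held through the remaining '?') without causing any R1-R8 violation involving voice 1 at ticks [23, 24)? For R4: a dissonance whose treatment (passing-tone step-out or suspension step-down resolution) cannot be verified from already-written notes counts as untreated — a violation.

C3: legal
D3: violates R4
E3: legal
F3: violates R4
G3: legal
A3: legal
B3: violates R4
C4: legal

{A3, C3, C4, E3, G3}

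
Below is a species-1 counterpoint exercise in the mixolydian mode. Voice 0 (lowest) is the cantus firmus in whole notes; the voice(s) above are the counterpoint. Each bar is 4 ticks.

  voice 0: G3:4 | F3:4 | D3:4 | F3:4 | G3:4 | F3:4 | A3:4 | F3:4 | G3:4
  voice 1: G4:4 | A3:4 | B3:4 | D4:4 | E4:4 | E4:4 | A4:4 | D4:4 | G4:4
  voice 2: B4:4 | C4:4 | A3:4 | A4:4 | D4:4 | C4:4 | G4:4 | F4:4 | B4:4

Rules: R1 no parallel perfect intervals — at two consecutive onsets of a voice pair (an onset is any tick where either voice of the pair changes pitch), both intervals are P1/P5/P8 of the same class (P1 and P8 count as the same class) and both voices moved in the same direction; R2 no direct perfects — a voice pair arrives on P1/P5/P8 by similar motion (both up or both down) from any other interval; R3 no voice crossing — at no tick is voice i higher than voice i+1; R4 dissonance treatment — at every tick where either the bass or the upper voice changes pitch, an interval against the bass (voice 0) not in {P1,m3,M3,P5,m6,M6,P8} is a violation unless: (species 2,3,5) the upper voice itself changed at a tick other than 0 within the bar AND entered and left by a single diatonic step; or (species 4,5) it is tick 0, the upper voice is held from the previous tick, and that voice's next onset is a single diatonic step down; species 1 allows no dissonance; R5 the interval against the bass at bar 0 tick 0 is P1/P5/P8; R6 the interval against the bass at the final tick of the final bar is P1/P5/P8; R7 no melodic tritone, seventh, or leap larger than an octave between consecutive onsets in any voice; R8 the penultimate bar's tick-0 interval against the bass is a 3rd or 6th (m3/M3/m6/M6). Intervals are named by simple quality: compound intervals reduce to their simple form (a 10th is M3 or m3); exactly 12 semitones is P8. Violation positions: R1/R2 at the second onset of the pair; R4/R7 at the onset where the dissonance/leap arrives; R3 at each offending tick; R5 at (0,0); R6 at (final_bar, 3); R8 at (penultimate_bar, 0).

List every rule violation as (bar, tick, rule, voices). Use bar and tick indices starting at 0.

(0, 0, R5, (0, 2))
(1, 0, R2, (0, 2))
(1, 0, R7, (1,))
(1, 0, R7, (2,))
(2, 0, R1, (0, 2))
(2, 0, R3, (1, 2))
(2, 1, R3, (1, 2))
(2, 2, R3, (1, 2))
(2, 3, R3, (1, 2))
(3, 0, R2, (1, 2))
(4, 0, R3, (1, 2))
(4, 1, R3, (1, 2))
(4, 2, R3, (1, 2))
(4, 3, R3, (1, 2))
(5, 0, R1, (0, 2))
(5, 0, R3, (1, 2))
(5, 0, R4, (0, 1))
(5, 1, R3, (1, 2))
(5, 2, R3, (1, 2))
(5, 3, R3, (1, 2))
(6, 0, R2, (0, 1))
(6, 0, R3, (1, 2))
(6, 0, R4, (0, 2))
(6, 1, R3, (1, 2))
(6, 2, R3, (1, 2))
(6, 3, R3, (1, 2))
(7, 0, R2, (0, 2))
(7, 0, R8, (0, 2))
(8, 0, R2, (0, 1))
(8, 0, R7, (2,))
(8, 3, R6, (0, 2))

bar 0: v0=G3 v1=G4 v2=B4 downbeat M3
bar 1: v0=F3 v1=A3 v2=C4 downbeat P5
bar 2: v0=D3 v1=B3 v2=A3 downbeat P5
bar 3: v0=F3 v1=D4 v2=A4 downbeat M3
bar 4: v0=G3 v1=E4 v2=D4 downbeat P5
bar 5: v0=F3 v1=E4 v2=C4 downbeat P5
bar 6: v0=A3 v1=A4 v2=G4 downbeat m7
bar 7: v0=F3 v1=D4 v2=F4 downbeat P8
bar 8: v0=G3 v1=G4 v2=B4 downbeat M3
  -> R5 @ bar 0 tick 0 v(0, 2): opens on M3
  -> R2 @ bar 1 tick 0 v(0, 2): G3/B4 M3 -> F3/C4 P5 similar
  -> R7 @ bar 1 tick 0 v(1,): G4->A3 leap 10st
  -> R7 @ bar 1 tick 0 v(2,): B4->C4 leap 11st
  -> R1 @ bar 2 tick 0 v(0, 2): F3/C4 P5 -> D3/A3 P5 similar
  -> R3 @ bar 2 tick 0 v(1, 2): B3 above A3
  -> R3 @ bar 2 tick 1 v(1, 2): B3 above A3
  -> R3 @ bar 2 tick 2 v(1, 2): B3 above A3
  -> R3 @ bar 2 tick 3 v(1, 2): B3 above A3
  -> R2 @ bar 3 tick 0 v(1, 2): B3/A3 M2 -> D4/A4 P5 similar
  -> R3 @ bar 4 tick 0 v(1, 2): E4 above D4
  -> R3 @ bar 4 tick 1 v(1, 2): E4 above D4
  -> R3 @ bar 4 tick 2 v(1, 2): E4 above D4
  -> R3 @ bar 4 tick 3 v(1, 2): E4 above D4
  -> R1 @ bar 5 tick 0 v(0, 2): G3/D4 P5 -> F3/C4 P5 similar
  -> R3 @ bar 5 tick 0 v(1, 2): E4 above C4
  -> R4 @ bar 5 tick 0 v(0, 1): F3/E4 M7 untreated
  -> R3 @ bar 5 tick 1 v(1, 2): E4 above C4
  -> R3 @ bar 5 tick 2 v(1, 2): E4 above C4
  -> R3 @ bar 5 tick 3 v(1, 2): E4 above C4
  -> R2 @ bar 6 tick 0 v(0, 1): F3/E4 M7 -> A3/A4 P8 similar
  -> R3 @ bar 6 tick 0 v(1, 2): A4 above G4
  -> R4 @ bar 6 tick 0 v(0, 2): A3/G4 m7 untreated
  -> R3 @ bar 6 tick 1 v(1, 2): A4 above G4
  -> R3 @ bar 6 tick 2 v(1, 2): A4 above G4
  -> R3 @ bar 6 tick 3 v(1, 2): A4 above G4
  -> R2 @ bar 7 tick 0 v(0, 2): A3/G4 m7 -> F3/F4 P8 similar
  -> R8 @ bar 7 tick 0 v(0, 2): penult P8 not 3rd/6th
  -> R2 @ bar 8 tick 0 v(0, 1): F3/D4 M6 -> G3/G4 P8 similar
  -> R7 @ bar 8 tick 0 v(2,): F4->B4 leap 6st
  -> R6 @ bar 8 tick 3 v(0, 2): closes on M3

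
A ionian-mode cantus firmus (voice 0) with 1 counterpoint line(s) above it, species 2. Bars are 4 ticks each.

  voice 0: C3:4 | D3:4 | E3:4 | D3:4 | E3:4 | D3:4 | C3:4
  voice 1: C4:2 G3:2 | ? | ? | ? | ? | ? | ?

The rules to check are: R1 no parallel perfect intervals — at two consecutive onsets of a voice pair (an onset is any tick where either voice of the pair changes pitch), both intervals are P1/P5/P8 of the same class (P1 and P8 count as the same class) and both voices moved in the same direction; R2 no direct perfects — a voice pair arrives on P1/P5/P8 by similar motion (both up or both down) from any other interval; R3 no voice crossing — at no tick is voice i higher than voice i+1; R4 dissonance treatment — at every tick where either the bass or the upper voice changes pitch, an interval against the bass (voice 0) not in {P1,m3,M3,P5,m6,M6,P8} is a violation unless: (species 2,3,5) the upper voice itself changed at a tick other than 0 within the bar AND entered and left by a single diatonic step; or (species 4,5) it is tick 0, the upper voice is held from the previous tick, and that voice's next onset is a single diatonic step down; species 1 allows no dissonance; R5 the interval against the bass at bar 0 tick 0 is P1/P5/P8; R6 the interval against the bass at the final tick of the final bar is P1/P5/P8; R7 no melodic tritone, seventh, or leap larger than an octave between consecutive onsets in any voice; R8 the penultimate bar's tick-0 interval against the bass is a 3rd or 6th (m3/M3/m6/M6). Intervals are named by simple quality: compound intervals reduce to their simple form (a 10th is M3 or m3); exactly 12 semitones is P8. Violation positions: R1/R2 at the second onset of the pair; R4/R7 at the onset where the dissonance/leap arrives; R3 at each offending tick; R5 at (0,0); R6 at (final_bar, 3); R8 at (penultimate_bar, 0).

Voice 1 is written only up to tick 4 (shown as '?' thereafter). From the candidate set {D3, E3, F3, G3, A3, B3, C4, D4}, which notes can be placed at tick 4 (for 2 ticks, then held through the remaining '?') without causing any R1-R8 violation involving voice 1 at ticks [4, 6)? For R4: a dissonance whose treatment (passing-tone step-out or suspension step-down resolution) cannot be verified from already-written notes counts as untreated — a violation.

{B3, D3, F3}

D3: legal
E3: violates R4
F3: legal
G3: violates R4
A3: violates R1
B3: legal
C4: violates R4
D4: violates R2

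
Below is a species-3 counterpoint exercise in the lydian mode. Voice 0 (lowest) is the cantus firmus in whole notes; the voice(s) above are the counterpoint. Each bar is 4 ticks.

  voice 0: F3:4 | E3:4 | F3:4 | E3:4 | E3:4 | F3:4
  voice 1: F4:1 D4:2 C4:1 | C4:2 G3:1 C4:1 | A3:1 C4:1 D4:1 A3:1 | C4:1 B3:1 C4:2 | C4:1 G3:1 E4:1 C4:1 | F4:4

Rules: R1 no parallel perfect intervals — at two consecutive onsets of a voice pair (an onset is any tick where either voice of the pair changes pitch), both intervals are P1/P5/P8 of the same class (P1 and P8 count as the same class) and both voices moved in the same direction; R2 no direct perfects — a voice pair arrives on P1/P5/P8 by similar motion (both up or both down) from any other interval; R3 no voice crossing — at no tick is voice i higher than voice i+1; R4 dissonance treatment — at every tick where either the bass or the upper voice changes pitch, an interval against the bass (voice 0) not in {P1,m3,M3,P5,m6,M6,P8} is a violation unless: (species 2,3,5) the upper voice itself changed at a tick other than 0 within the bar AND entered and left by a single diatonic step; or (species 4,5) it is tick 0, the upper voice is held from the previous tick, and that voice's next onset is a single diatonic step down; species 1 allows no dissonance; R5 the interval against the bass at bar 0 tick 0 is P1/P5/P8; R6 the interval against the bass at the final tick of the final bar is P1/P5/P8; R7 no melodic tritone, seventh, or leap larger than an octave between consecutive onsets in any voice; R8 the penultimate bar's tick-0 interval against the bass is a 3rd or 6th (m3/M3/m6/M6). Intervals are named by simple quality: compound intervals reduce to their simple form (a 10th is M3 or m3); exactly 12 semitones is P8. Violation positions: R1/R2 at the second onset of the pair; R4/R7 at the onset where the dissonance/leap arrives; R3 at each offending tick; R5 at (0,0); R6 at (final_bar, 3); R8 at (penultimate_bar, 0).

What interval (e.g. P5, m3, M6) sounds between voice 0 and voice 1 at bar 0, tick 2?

voice 0=F3 voice 1=D4 -> M6

M6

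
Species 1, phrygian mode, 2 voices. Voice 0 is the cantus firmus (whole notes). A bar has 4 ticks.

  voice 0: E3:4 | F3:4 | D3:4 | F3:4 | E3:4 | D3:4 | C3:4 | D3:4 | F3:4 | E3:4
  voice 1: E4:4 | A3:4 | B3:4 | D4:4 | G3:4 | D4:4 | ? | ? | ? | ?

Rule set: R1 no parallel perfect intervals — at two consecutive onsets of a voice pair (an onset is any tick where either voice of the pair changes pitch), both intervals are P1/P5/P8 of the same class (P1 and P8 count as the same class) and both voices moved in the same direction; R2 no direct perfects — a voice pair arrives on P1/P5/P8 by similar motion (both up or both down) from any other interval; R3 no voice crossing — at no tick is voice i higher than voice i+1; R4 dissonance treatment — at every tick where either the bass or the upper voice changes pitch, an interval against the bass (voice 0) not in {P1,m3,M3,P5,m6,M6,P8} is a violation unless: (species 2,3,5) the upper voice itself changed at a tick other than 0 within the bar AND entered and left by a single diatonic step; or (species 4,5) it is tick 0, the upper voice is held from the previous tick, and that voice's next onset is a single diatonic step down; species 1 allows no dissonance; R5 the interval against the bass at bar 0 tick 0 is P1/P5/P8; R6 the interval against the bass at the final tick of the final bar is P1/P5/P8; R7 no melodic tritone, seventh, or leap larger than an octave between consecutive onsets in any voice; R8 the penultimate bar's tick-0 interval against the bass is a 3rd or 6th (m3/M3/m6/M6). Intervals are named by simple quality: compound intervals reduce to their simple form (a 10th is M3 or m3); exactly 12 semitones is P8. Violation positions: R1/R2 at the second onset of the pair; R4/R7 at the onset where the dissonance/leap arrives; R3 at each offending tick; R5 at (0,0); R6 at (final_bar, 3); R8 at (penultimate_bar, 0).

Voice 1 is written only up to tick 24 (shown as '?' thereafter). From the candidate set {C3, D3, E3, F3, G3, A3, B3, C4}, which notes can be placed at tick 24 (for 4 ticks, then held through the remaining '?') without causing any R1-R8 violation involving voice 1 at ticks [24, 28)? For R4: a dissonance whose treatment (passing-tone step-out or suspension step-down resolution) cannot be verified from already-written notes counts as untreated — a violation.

C3: violates R1,R7
D3: violates R4
E3: violates R7
F3: violates R4
G3: violates R2
A3: legal
B3: violates R4
C4: violates R1

{A3}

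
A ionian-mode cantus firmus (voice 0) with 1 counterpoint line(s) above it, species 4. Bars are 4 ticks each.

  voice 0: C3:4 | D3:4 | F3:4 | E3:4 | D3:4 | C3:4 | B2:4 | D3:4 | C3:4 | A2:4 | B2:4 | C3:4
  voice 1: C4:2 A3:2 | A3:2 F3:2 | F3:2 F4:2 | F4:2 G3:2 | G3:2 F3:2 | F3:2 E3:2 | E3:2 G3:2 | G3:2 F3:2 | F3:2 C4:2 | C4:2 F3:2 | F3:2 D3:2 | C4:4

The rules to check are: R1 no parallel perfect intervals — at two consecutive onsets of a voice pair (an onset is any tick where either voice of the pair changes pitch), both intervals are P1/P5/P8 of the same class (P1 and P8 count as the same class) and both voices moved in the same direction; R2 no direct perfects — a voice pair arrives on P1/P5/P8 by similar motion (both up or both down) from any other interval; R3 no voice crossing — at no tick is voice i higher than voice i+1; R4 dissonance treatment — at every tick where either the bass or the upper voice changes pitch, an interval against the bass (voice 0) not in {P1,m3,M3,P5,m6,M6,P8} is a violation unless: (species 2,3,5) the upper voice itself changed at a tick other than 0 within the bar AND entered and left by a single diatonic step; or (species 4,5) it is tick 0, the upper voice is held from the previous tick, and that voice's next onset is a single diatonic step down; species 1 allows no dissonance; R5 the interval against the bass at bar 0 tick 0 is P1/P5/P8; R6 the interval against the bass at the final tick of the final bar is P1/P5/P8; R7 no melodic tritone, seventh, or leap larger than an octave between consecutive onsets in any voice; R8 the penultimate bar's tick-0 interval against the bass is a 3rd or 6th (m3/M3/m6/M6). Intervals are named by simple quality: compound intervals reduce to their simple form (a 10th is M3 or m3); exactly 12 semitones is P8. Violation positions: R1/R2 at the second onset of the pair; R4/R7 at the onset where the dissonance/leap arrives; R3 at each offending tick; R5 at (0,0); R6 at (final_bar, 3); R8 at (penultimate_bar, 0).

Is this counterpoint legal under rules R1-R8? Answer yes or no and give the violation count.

No (8 violations)

bar 0: v0=C3 v1=C4 (P8)
bar 1: v0=D3 v1=A3 (P5)
bar 2: v0=F3 v1=F3 (P1)
bar 3: v0=E3 v1=F4 (m2)
bar 4: v0=D3 v1=G3 (P4)
bar 5: v0=C3 v1=F3 (P4)
bar 6: v0=B2 v1=E3 (P4)
bar 7: v0=D3 v1=G3 (P4)
bar 8: v0=C3 v1=F3 (P4)
bar 9: v0=A2 v1=C4 (m3)
bar 10: v0=B2 v1=F3 (TT)
bar 11: v0=C3 v1=C4 (P8)
  R4 @ bar3.0: E3/F4 m2 untreated
  R7 @ bar3.2: F4->G3 leap 10st
  R4 @ bar6.0: B2/E3 P4 untreated
  R4 @ bar8.0: C3/F3 P4 untreated
  R4 @ bar10.0: B2/F3 TT untreated
  R8 @ bar10.0: penult TT not 3rd/6th
  R2 @ bar11.0: B2/D3 m3 -> C3/C4 P8 similar
  R7 @ bar11.0: D3->C4 leap 10st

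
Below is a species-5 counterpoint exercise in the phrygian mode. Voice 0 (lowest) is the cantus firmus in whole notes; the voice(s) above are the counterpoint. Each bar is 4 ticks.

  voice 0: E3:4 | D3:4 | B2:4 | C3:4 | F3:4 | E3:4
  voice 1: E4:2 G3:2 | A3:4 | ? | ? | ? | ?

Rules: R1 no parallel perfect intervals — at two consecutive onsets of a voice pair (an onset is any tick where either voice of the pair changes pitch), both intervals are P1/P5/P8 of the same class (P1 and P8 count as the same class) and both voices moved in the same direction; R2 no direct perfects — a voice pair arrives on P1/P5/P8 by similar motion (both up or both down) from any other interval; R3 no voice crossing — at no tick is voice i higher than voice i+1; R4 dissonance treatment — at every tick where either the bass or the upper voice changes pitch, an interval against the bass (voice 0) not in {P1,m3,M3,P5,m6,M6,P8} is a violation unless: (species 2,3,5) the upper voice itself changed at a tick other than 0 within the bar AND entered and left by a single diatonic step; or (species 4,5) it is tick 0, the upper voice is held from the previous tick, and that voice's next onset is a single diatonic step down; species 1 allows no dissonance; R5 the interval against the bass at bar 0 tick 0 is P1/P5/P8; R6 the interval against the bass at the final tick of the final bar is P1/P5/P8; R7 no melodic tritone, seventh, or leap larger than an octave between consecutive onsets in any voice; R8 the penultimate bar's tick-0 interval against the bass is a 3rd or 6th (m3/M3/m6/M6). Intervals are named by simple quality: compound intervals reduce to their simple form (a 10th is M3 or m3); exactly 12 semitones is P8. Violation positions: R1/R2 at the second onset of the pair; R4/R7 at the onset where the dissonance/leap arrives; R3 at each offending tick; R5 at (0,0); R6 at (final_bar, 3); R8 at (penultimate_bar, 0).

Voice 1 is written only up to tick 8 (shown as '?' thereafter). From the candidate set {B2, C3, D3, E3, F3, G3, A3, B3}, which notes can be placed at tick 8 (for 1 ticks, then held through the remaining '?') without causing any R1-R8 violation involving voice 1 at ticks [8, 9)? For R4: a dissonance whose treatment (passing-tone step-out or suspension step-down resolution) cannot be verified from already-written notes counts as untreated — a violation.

B2: violates R2,R7
C3: violates R4
D3: legal
E3: violates R4
F3: violates R4
G3: legal
A3: violates R4
B3: legal

{B3, D3, G3}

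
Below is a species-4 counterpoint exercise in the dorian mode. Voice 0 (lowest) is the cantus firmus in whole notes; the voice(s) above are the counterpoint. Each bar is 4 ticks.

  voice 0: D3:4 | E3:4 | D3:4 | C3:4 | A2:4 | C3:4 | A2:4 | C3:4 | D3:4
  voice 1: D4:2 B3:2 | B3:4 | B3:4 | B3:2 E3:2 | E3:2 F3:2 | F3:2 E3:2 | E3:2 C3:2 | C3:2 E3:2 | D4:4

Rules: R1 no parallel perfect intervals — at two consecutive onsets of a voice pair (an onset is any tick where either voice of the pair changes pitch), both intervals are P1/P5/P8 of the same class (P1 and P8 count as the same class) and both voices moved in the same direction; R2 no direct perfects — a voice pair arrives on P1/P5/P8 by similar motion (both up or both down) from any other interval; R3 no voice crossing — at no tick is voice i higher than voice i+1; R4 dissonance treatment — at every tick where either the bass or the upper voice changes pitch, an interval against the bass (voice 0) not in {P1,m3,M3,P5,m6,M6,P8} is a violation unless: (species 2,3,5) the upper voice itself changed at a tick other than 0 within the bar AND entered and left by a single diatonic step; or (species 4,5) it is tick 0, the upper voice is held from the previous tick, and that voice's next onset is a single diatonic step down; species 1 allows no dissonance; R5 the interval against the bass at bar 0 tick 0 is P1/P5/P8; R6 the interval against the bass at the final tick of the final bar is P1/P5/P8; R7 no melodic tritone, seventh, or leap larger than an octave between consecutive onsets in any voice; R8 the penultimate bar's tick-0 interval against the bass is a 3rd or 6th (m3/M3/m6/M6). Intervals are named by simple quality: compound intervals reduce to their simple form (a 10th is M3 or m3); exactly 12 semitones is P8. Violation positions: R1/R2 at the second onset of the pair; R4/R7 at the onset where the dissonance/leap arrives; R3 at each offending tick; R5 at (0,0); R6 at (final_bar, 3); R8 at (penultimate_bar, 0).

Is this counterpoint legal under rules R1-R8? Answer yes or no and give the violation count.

bar 0: v0=D3 v1=D4 (P8)
bar 1: v0=E3 v1=B3 (P5)
bar 2: v0=D3 v1=B3 (M6)
bar 3: v0=C3 v1=B3 (M7)
bar 4: v0=A2 v1=E3 (P5)
bar 5: v0=C3 v1=F3 (P4)
bar 6: v0=A2 v1=E3 (P5)
bar 7: v0=C3 v1=C3 (P1)
bar 8: v0=D3 v1=D4 (P8)
  R4 @ bar3.0: C3/B3 M7 untreated
  R8 @ bar7.0: penult P1 not 3rd/6th
  R2 @ bar8.0: C3/E3 M3 -> D3/D4 P8 similar
  R7 @ bar8.0: E3->D4 leap 10st

No (4 violations)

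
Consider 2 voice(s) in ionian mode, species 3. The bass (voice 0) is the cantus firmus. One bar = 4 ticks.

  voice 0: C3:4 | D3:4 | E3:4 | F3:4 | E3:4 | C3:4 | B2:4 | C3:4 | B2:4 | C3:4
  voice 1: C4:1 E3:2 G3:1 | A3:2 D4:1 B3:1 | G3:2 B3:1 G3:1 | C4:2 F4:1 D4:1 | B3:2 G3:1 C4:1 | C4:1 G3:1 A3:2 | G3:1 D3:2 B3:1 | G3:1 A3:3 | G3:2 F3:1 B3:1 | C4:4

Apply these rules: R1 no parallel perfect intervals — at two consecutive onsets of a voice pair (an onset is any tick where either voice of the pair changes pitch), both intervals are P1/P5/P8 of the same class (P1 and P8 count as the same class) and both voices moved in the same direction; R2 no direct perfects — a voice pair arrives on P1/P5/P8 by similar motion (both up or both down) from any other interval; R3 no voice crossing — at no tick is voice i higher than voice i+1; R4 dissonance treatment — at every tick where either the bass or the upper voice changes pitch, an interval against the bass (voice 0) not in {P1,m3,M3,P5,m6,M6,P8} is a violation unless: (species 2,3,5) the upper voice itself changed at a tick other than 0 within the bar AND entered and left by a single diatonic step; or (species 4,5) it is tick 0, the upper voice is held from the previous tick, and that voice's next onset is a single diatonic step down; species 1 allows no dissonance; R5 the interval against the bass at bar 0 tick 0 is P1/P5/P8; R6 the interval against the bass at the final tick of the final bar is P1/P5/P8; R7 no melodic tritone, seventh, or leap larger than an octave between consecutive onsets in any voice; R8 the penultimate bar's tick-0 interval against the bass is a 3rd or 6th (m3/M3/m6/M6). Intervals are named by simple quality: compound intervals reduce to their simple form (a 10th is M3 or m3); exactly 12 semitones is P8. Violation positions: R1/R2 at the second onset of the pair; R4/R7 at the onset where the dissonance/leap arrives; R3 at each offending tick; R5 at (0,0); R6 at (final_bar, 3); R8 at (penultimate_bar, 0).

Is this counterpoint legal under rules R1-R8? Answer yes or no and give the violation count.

bar 0: v0=C3 v1=C4 (P8)
bar 1: v0=D3 v1=A3 (P5)
bar 2: v0=E3 v1=G3 (m3)
bar 3: v0=F3 v1=C4 (P5)
bar 4: v0=E3 v1=B3 (P5)
bar 5: v0=C3 v1=C4 (P8)
bar 6: v0=B2 v1=G3 (m6)
bar 7: v0=C3 v1=G3 (P5)
bar 8: v0=B2 v1=G3 (m6)
bar 9: v0=C3 v1=C4 (P8)
  R1 @ bar1.0: C3/G3 P5 -> D3/A3 P5 similar
  R2 @ bar3.0: E3/G3 m3 -> F3/C4 P5 similar
  R2 @ bar4.0: F3/D4 M6 -> E3/B3 P5 similar
  R4 @ bar8.2: B2/F3 TT untreated
  R7 @ bar8.3: F3->B3 leap 6st
  R1 @ bar9.0: B2/B3 P8 -> C3/C4 P8 similar

No (6 violations)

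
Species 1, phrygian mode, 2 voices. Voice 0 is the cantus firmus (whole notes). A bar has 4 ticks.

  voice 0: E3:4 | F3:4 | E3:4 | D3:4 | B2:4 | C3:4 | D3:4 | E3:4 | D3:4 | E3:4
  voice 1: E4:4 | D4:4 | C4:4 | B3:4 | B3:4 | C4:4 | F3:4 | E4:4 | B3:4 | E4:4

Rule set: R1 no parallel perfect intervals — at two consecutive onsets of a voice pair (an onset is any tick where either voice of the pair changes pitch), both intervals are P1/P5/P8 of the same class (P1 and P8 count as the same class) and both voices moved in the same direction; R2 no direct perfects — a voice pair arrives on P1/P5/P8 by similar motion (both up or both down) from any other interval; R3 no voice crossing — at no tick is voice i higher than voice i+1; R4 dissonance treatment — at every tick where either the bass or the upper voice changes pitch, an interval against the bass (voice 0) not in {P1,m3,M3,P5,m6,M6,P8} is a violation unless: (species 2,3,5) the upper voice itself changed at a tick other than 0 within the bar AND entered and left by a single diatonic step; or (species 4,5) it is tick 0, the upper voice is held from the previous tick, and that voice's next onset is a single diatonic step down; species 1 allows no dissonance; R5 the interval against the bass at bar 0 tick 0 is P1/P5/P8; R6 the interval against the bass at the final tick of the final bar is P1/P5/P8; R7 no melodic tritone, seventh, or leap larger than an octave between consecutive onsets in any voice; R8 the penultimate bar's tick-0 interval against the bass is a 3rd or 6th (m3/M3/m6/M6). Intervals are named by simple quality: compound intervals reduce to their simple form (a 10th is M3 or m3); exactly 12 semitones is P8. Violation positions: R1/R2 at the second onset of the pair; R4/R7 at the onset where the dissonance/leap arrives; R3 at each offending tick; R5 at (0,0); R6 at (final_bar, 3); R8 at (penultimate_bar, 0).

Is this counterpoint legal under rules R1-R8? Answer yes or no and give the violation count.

No (4 violations)

bar 0: v0=E3 v1=E4 (P8)
bar 1: v0=F3 v1=D4 (M6)
bar 2: v0=E3 v1=C4 (m6)
bar 3: v0=D3 v1=B3 (M6)
bar 4: v0=B2 v1=B3 (P8)
bar 5: v0=C3 v1=C4 (P8)
bar 6: v0=D3 v1=F3 (m3)
bar 7: v0=E3 v1=E4 (P8)
bar 8: v0=D3 v1=B3 (M6)
bar 9: v0=E3 v1=E4 (P8)
  R1 @ bar5.0: B2/B3 P8 -> C3/C4 P8 similar
  R2 @ bar7.0: D3/F3 m3 -> E3/E4 P8 similar
  R7 @ bar7.0: F3->E4 leap 11st
  R2 @ bar9.0: D3/B3 M6 -> E3/E4 P8 similar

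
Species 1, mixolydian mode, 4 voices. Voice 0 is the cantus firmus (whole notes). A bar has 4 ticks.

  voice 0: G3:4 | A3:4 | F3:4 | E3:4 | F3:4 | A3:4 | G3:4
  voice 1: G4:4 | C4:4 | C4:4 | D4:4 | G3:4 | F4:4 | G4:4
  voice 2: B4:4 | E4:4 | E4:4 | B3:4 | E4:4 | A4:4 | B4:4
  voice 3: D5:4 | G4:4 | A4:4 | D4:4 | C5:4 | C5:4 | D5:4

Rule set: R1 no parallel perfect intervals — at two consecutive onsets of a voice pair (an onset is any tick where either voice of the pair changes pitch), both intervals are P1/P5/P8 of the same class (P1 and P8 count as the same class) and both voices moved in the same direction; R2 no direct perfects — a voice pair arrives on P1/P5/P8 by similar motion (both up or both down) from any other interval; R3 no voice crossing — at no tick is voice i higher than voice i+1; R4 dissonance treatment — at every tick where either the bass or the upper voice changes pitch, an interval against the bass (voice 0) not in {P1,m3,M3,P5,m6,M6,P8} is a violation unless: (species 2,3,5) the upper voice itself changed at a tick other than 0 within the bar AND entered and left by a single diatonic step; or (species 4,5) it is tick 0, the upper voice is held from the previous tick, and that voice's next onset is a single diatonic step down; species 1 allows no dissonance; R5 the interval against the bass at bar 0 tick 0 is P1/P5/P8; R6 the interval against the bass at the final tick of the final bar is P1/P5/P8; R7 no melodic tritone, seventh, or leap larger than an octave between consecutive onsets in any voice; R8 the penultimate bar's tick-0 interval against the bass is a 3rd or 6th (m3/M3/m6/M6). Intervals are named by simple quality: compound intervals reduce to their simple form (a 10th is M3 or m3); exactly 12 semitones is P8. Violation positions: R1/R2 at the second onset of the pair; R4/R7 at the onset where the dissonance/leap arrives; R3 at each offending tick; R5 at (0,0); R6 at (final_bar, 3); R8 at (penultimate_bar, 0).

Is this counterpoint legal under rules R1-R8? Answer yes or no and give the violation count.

No (20 violations)

bar 0: v0=G3 v1=G4 v2=B4 v3=D5 (P5)
bar 1: v0=A3 v1=C4 v2=E4 v3=G4 (m7)
bar 2: v0=F3 v1=C4 v2=E4 v3=A4 (M3)
bar 3: v0=E3 v1=D4 v2=B3 v3=D4 (m7)
bar 4: v0=F3 v1=G3 v2=E4 v3=C5 (P5)
bar 5: v0=A3 v1=F4 v2=A4 v3=C5 (m3)
bar 6: v0=G3 v1=G4 v2=B4 v3=D5 (P5)
  R5 @ bar0.0: opens on M3
  R1 @ bar1.0: G4/D5 P5 -> C4/G4 P5 similar
  R4 @ bar1.0: A3/G4 m7 untreated
  R4 @ bar2.0: F3/E4 M7 untreated
  R2 @ bar3.0: F3/E4 M7 -> E3/B3 P5 similar
  R3 @ bar3.0: D4 above B3
  R4 @ bar3.0: E3/D4 m7 untreated
  R4 @ bar3.0: E3/D4 m7 untreated
  R3 @ bar3.1: D4 above B3
  R3 @ bar3.2: D4 above B3
  R3 @ bar3.3: D4 above B3
  R2 @ bar4.0: E3/D4 m7 -> F3/C5 P5 similar
  R4 @ bar4.0: F3/G3 M2 untreated
  R4 @ bar4.0: F3/E4 M7 untreated
  R7 @ bar4.0: D4->C5 leap 10st
  R2 @ bar5.0: F3/E4 M7 -> A3/A4 P8 similar
  R7 @ bar5.0: G3->F4 leap 10st
  R8 @ bar5.0: penult P8 not 3rd/6th
  R1 @ bar6.0: F4/C5 P5 -> G4/D5 P5 similar
  R6 @ bar6.3: closes on M3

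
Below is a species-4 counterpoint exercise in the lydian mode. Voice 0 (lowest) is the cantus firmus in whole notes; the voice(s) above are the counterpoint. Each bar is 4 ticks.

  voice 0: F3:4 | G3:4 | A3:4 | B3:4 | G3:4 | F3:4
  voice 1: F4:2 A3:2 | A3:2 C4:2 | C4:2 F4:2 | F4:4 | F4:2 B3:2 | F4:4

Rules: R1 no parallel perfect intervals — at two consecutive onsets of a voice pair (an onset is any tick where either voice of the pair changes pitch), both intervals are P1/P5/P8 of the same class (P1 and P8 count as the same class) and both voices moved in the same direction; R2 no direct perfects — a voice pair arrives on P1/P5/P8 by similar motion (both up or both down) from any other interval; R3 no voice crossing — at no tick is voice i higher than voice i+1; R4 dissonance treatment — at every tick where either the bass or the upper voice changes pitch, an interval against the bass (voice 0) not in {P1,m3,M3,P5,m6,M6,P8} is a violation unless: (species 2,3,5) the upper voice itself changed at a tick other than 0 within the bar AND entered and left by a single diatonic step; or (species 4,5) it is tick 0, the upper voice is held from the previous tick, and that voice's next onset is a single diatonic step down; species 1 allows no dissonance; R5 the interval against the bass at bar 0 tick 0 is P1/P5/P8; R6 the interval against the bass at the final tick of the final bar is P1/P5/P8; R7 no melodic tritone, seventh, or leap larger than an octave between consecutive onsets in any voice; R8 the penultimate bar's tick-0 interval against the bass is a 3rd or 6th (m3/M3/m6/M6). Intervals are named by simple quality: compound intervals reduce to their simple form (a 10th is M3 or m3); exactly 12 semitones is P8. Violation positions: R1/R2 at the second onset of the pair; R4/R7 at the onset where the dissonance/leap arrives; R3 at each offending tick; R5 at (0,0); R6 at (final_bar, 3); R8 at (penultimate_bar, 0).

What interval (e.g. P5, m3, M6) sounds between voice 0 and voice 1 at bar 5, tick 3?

voice 0=F3 voice 1=F4 -> P8

P8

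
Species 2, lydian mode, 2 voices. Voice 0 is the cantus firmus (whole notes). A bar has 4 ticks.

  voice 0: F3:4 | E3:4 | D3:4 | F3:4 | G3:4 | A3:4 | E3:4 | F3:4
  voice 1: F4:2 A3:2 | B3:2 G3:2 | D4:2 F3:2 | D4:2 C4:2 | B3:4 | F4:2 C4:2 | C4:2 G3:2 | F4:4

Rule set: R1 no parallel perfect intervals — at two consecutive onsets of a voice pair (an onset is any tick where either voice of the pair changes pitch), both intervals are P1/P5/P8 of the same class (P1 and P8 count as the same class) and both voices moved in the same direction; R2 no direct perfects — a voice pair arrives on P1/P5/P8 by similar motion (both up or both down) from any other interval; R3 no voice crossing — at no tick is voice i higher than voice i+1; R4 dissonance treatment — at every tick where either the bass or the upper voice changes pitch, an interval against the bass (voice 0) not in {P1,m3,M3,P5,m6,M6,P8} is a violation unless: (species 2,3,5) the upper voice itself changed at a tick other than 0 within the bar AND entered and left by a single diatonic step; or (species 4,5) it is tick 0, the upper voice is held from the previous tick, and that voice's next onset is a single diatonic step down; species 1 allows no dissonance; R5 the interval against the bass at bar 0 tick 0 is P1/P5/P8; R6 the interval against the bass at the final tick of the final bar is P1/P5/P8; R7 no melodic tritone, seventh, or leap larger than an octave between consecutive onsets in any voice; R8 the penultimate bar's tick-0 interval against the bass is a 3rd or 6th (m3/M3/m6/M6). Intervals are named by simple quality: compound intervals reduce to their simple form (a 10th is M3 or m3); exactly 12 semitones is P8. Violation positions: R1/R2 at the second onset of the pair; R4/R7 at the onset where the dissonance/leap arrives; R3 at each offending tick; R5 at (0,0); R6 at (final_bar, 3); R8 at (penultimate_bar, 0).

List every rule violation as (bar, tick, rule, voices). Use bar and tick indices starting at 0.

bar 0: v0=F3 v1=F4 downbeat P8
bar 1: v0=E3 v1=B3 downbeat P5
bar 2: v0=D3 v1=D4 downbeat P8
bar 3: v0=F3 v1=D4 downbeat M6
bar 4: v0=G3 v1=B3 downbeat M3
bar 5: v0=A3 v1=F4 downbeat m6
bar 6: v0=E3 v1=C4 downbeat m6
bar 7: v0=F3 v1=F4 downbeat P8
  -> R7 @ bar 5 tick 0 v(1,): B3->F4 leap 6st
  -> R2 @ bar 7 tick 0 v(0, 1): E3/G3 m3 -> F3/F4 P8 similar
  -> R7 @ bar 7 tick 0 v(1,): G3->F4 leap 10st

(5, 0, R7, (1,))
(7, 0, R2, (0, 1))
(7, 0, R7, (1,))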